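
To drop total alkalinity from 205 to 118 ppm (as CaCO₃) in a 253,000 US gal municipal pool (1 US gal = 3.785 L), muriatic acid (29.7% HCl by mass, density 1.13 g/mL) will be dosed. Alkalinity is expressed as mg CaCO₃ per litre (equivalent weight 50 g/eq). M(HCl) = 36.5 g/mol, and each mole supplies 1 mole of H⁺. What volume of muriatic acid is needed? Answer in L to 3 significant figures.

181 L

Volume: 253,000 US gal × 3.785 L/gal = 957,605 L.
Alkalinity to neutralize: (205 − 118) = 87 mg/L as CaCO₃ × 957,605 L = 83,310 g as CaCO₃.
Equivalents of H⁺ required: 83,310 ÷ 50 g/eq = 1666 eq = 1666 mol HCl.
Mass of HCl: 1666 × 36.5 = 60,820 g.
Mass of 29.7% solution: 60,820 / 0.297 = 204,800 g.
Volume: 204,800 g ÷ 1.13 g/mL = 181,200 mL.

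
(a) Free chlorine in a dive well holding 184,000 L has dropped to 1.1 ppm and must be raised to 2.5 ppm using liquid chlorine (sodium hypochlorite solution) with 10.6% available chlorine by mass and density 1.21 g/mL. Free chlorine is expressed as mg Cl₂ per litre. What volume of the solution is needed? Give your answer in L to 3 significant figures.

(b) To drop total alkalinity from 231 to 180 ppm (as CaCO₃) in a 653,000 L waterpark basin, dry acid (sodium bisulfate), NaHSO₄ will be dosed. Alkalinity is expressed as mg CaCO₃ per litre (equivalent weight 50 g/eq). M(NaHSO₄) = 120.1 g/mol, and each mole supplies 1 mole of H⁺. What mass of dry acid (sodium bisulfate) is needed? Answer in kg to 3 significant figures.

(a) 2.01 L; (b) 80.0 kg

(a) Chlorine deficit: 2.5 − 1.1 = 1.4 ppm = 1.4 mg/L as Cl₂.
(a) Cl₂ equivalent needed: 1.4 mg/L × 184,000 L = 257,600 mg = 257.6 g.
(a) Product at 10.6% available chlorine: 257.6 / 0.106 = 2430 g.
(a) Volume at density 1.21 g/mL: 2430 g ÷ 1.21 g/mL = 2008 mL.

(b) Alkalinity to neutralize: (231 − 180) = 51 mg/L as CaCO₃ × 653,000 L = 33,300 g as CaCO₃.
(b) Equivalents of H⁺ required: 33,300 ÷ 50 g/eq = 666.1 eq = 666.1 mol NaHSO₄.
(b) Mass of NaHSO₄: 666.1 × 120.1 = 79,990 g.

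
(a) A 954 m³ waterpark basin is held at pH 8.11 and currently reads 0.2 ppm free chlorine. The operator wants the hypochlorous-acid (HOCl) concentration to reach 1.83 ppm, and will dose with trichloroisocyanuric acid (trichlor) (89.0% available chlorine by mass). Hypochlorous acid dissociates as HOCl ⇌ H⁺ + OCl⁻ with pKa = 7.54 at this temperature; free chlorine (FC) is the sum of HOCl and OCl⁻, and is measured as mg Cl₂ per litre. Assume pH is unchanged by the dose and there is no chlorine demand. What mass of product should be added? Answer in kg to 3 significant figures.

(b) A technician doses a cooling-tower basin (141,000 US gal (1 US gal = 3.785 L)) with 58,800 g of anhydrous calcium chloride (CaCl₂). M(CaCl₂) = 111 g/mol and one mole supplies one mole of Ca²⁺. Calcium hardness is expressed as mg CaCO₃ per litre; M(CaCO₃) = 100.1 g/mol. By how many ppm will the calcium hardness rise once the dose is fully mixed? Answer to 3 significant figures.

(a) 9.04 kg; (b) 99.4 ppm

(a) Volume: 954 m³ = 954,000 L.
(a) [OCl⁻]/[HOCl] = 10^(pH − pKa) = 10^(8.11 − 7.54) = 3.715; fraction as HOCl = 1/(1 + 3.715) = 0.2121.
(a) Free chlorine required for 1.83 ppm HOCl: 1.83 / 0.2121 = 8.629 ppm.
(a) FC to add: 8.629 − 0.2 = 8.429 mg/L as Cl₂.
(a) Cl₂ equivalent: 8.429 mg/L × 954,000 L = 8041 g.
(a) Product at 89.0% available Cl: 8041 / 0.89 = 9035 g.

(b) Volume: 141,000 US gal × 3.785 L/gal = 533,685 L.
(b) Moles of Ca²⁺: 58,800 g ÷ 111 g/mol = 529.7 mol.
(b) As CaCO₃: 529.7 mol × 100.1 g/mol = 53,030 g.
(b) Rise: 53,030 g / 533,685 L × 1000 = 99.36 mg/L.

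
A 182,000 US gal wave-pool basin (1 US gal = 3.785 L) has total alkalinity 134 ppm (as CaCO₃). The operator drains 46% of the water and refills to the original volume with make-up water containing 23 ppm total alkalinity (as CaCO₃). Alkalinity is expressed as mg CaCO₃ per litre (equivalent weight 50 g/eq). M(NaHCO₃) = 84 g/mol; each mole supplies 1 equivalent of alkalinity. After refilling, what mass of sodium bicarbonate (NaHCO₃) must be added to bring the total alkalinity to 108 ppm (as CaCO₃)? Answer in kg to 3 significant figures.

29.0 kg

Volume: 182,000 US gal × 3.785 L/gal = 688,870 L.
After draining 46% and refilling: 134 × 0.54 + 23 × 0.46 = 82.94 ppm.
Deficit to target: 108 − 82.94 = 25.06 mg/L.
As CaCO₃: 25.06 mg/L × 688,870 L = 17,260 g; ÷ 50 g/eq ÷ 1 = 345.3 mol NaHCO₃.
Mass: 345.3 × 84 = 29,000 g.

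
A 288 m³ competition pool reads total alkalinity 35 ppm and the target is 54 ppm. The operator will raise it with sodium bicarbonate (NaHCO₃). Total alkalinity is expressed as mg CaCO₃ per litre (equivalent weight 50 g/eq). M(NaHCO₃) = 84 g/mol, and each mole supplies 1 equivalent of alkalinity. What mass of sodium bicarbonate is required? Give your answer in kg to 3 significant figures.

Volume: 288 m³ = 288,000 L.
Alkalinity to add: (54 − 35) = 19 mg/L as CaCO₃ × 288,000 L = 5472 g as CaCO₃.
Equivalents: 5472 g ÷ 50 g/eq = 109.4 eq.
NaHCO₃ supplies 1 eq per mole → 109.4 mol.
Mass: 109.4 mol × 84 g/mol = 9193 g.

9.19 kg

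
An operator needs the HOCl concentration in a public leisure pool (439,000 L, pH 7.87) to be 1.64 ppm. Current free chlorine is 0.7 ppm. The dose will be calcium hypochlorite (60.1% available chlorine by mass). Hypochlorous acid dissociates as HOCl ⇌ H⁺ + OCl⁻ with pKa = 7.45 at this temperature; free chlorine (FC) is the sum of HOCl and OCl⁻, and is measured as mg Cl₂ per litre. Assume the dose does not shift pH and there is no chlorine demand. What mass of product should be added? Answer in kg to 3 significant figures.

3.84 kg

[OCl⁻]/[HOCl] = 10^(pH − pKa) = 10^(7.87 − 7.45) = 2.63; fraction as HOCl = 1/(1 + 2.63) = 0.2755.
Free chlorine required for 1.64 ppm HOCl: 1.64 / 0.2755 = 5.954 ppm.
FC to add: 5.954 − 0.7 = 5.254 mg/L as Cl₂.
Cl₂ equivalent: 5.254 mg/L × 439,000 L = 2306 g.
Product at 60.1% available Cl: 2306 / 0.601 = 3838 g.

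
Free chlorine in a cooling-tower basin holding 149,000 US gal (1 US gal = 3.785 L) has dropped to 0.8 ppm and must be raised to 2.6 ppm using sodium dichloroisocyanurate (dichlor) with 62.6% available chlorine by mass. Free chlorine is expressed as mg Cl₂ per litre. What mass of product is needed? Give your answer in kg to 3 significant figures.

Volume: 149,000 US gal × 3.785 L/gal = 563,965 L.
Chlorine deficit: 2.6 − 0.8 = 1.8 ppm = 1.8 mg/L as Cl₂.
Cl₂ equivalent needed: 1.8 mg/L × 563,965 L = 1,015,000 mg = 1015 g.
Product at 62.6% available chlorine: 1015 / 0.626 = 1622 g.

1.62 kg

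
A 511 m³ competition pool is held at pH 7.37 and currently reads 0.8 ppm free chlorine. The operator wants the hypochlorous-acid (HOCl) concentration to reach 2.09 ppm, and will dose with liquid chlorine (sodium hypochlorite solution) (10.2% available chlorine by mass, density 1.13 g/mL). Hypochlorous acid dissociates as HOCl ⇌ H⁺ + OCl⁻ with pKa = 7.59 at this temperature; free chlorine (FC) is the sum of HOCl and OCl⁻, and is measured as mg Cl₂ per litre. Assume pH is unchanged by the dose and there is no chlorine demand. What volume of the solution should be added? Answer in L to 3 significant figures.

Volume: 511 m³ = 511,000 L.
[OCl⁻]/[HOCl] = 10^(pH − pKa) = 10^(7.37 − 7.59) = 0.6026; fraction as HOCl = 1/(1 + 0.6026) = 0.624.
Free chlorine required for 2.09 ppm HOCl: 2.09 / 0.624 = 3.349 ppm.
FC to add: 3.349 − 0.8 = 2.549 mg/L as Cl₂.
Cl₂ equivalent: 2.549 mg/L × 511,000 L = 1303 g.
Product at 10.2% available Cl: 1303 / 0.102 = 12,770 g.
Volume: 12,770 g ÷ 1.13 g/mL = 11,300 mL.

11.3 L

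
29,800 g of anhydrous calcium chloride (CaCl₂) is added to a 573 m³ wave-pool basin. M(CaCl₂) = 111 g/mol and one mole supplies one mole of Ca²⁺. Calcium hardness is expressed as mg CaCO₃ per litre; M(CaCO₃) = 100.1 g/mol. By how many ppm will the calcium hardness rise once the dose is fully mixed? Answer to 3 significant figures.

46.9 ppm

Volume: 573 m³ = 573,000 L.
Moles of Ca²⁺: 29,800 g ÷ 111 g/mol = 268.5 mol.
As CaCO₃: 268.5 mol × 100.1 g/mol = 26,870 g.
Rise: 26,870 g / 573,000 L × 1000 = 46.9 mg/L.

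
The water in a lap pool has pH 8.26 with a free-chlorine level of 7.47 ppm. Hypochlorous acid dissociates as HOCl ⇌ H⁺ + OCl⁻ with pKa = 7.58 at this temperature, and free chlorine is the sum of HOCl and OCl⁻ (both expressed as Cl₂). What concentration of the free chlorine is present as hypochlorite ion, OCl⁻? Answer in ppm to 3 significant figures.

[OCl⁻]/[HOCl] = 10^(pH − pKa) = 10^(8.26 − 7.58) = 10^0.68 = 4.786.
Fraction as HOCl = 1 / (1 + 4.786) = 0.1728.
OCl⁻ = (1 − 0.1728) × 7.47 ppm = 6.179 ppm.

6.18 ppm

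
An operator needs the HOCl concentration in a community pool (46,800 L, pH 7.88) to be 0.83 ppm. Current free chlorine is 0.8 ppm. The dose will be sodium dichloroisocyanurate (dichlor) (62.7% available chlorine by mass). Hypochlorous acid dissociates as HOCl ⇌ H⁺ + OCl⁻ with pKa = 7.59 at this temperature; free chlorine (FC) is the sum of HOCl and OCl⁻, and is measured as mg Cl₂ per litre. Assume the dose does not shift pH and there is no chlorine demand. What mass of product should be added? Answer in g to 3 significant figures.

123 g

[OCl⁻]/[HOCl] = 10^(pH − pKa) = 10^(7.88 − 7.59) = 1.95; fraction as HOCl = 1/(1 + 1.95) = 0.339.
Free chlorine required for 0.83 ppm HOCl: 0.83 / 0.339 = 2.448 ppm.
FC to add: 2.448 − 0.8 = 1.648 mg/L as Cl₂.
Cl₂ equivalent: 1.648 mg/L × 46,800 L = 77.14 g.
Product at 62.7% available Cl: 77.14 / 0.627 = 123 g.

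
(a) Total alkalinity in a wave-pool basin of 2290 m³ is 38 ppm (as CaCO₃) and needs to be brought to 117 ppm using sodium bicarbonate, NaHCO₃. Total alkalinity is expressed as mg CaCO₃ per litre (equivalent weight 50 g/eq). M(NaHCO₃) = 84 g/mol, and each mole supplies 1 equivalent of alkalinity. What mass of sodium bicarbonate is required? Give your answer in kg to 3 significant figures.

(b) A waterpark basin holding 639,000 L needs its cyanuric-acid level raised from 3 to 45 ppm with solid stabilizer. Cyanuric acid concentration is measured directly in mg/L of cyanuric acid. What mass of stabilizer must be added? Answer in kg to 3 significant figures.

(a) 304 kg; (b) 26.8 kg

(a) Volume: 2290 m³ = 2,290,000 L.
(a) Alkalinity to add: (117 − 38) = 79 mg/L as CaCO₃ × 2,290,000 L = 180,900 g as CaCO₃.
(a) Equivalents: 180,900 g ÷ 50 g/eq = 3618 eq.
(a) NaHCO₃ supplies 1 eq per mole → 3618 mol.
(a) Mass: 3618 mol × 84 g/mol = 303,900 g.

(b) CYA to add: (45 − 3) = 42 mg/L × 639,000 L = 26,840 g cyanuric acid.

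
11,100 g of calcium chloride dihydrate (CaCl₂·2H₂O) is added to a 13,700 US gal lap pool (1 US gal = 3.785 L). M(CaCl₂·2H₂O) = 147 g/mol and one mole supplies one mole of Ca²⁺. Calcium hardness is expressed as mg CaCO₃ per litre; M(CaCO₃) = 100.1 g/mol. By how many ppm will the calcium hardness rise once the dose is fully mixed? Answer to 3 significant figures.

146 ppm

Volume: 13,700 US gal × 3.785 L/gal = 51,854 L.
Moles of Ca²⁺: 11,100 g ÷ 147 g/mol = 75.51 mol.
As CaCO₃: 75.51 mol × 100.1 g/mol = 7559 g.
Rise: 7559 g / 51,854 L × 1000 = 145.8 mg/L.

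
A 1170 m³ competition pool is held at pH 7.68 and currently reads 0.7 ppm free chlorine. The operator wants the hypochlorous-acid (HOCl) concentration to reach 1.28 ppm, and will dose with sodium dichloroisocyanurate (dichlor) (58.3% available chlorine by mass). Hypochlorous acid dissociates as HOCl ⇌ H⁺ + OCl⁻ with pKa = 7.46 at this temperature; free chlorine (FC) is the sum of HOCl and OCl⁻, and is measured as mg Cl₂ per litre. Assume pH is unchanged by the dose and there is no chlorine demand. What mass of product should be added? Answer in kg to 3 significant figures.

Volume: 1170 m³ = 1,170,000 L.
[OCl⁻]/[HOCl] = 10^(pH − pKa) = 10^(7.68 − 7.46) = 1.66; fraction as HOCl = 1/(1 + 1.66) = 0.376.
Free chlorine required for 1.28 ppm HOCl: 1.28 / 0.376 = 3.404 ppm.
FC to add: 3.404 − 0.7 = 2.704 mg/L as Cl₂.
Cl₂ equivalent: 2.704 mg/L × 1,170,000 L = 3164 g.
Product at 58.3% available Cl: 3164 / 0.583 = 5427 g.

5.43 kg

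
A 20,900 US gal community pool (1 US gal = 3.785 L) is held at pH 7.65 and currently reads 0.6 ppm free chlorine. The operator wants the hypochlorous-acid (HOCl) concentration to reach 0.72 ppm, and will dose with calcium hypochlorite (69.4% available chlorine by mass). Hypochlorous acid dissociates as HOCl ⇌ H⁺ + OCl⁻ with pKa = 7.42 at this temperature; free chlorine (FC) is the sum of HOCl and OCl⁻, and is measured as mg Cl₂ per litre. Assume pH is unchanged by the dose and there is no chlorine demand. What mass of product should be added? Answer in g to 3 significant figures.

153 g

Volume: 20,900 US gal × 3.785 L/gal = 79,106 L.
[OCl⁻]/[HOCl] = 10^(pH − pKa) = 10^(7.65 − 7.42) = 1.698; fraction as HOCl = 1/(1 + 1.698) = 0.3706.
Free chlorine required for 0.72 ppm HOCl: 0.72 / 0.3706 = 1.943 ppm.
FC to add: 1.943 − 0.6 = 1.343 mg/L as Cl₂.
Cl₂ equivalent: 1.343 mg/L × 79,106 L = 106.2 g.
Product at 69.4% available Cl: 106.2 / 0.694 = 153.1 g.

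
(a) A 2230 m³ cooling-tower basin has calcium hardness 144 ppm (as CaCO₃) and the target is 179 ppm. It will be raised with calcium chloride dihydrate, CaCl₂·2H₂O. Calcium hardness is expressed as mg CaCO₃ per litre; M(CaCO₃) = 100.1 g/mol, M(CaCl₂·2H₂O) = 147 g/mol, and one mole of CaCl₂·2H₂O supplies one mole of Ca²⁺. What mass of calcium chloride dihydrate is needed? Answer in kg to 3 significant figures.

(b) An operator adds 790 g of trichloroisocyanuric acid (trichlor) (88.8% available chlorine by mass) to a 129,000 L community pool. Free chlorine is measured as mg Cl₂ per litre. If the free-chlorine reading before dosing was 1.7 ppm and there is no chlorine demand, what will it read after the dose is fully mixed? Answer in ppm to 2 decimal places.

(a) 115 kg; (b) 7.14 ppm

(a) Volume: 2230 m³ = 2,230,000 L.
(a) Hardness to add: (179 − 144) = 35 mg/L as CaCO₃ × 2,230,000 L = 78,050 g as CaCO₃.
(a) Moles of Ca²⁺ (1 mol Ca²⁺ ≡ 1 mol CaCO₃): 78,050 / 100.1 g/mol = 779.7 mol.
(a) Mass of CaCl₂·2H₂O: 779.7 × 147 = 114,600 g.

(b) Available chlorine delivered: 790 g × 0.888 = 701.5 g as Cl₂.
(b) Concentration rise: 701.5 g / 129,000 L = 5.438 mg/L = 5.44 ppm.
(b) Final FC: 1.7 + 5.44 = 7.14 ppm.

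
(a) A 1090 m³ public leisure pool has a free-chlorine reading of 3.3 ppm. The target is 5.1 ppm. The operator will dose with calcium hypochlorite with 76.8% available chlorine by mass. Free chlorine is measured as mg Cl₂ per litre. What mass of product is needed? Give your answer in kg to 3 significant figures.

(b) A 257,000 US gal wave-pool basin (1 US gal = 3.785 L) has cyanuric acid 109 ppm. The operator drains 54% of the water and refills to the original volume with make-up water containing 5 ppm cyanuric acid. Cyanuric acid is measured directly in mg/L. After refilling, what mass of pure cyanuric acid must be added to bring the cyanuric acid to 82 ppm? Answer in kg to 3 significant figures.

(a) Volume: 1090 m³ = 1,090,000 L.
(a) Chlorine deficit: 5.1 − 3.3 = 1.8 ppm = 1.8 mg/L as Cl₂.
(a) Cl₂ equivalent needed: 1.8 mg/L × 1,090,000 L = 1,962,000 mg = 1962 g.
(a) Product at 76.8% available chlorine: 1962 / 0.768 = 2555 g.

(b) Volume: 257,000 US gal × 3.785 L/gal = 972,745 L.
(b) After draining 54% and refilling: 109 × 0.46 + 5 × 0.54 = 52.84 ppm.
(b) Deficit to target: 82 − 52.84 = 29.16 mg/L.
(b) Mass: 29.16 mg/L × 972,745 L = 28,370 g cyanuric acid.

(a) 2.55 kg; (b) 28.4 kg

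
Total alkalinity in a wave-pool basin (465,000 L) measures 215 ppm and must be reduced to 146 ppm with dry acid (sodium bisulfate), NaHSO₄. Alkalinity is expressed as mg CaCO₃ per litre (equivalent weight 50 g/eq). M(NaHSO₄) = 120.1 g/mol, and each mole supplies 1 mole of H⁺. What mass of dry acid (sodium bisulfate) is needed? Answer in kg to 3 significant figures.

Alkalinity to neutralize: (215 − 146) = 69 mg/L as CaCO₃ × 465,000 L = 32,080 g as CaCO₃.
Equivalents of H⁺ required: 32,080 ÷ 50 g/eq = 641.7 eq = 641.7 mol NaHSO₄.
Mass of NaHSO₄: 641.7 × 120.1 = 77,070 g.

77.1 kg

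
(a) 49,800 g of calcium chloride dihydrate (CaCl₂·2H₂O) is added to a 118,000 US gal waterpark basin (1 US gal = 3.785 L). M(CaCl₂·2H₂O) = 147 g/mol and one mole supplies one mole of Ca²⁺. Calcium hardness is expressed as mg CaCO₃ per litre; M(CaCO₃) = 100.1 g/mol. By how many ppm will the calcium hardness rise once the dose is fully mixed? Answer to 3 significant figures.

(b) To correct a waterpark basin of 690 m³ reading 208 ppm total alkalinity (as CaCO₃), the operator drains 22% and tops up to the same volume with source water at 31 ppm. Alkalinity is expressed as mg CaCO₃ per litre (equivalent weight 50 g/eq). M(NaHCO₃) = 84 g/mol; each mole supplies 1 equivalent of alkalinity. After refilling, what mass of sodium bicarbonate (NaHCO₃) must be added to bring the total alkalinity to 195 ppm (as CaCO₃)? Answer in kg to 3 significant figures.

(a) 75.9 ppm; (b) 30.1 kg

(a) Volume: 118,000 US gal × 3.785 L/gal = 446,630 L.
(a) Moles of Ca²⁺: 49,800 g ÷ 147 g/mol = 338.8 mol.
(a) As CaCO₃: 338.8 mol × 100.1 g/mol = 33,910 g.
(a) Rise: 33,910 g / 446,630 L × 1000 = 75.93 mg/L.

(b) Volume: 690 m³ = 690,000 L.
(b) After draining 22% and refilling: 208 × 0.78 + 31 × 0.22 = 169.06 ppm.
(b) Deficit to target: 195 − 169.06 = 25.94 mg/L.
(b) As CaCO₃: 25.94 mg/L × 690,000 L = 17,900 g; ÷ 50 g/eq ÷ 1 = 358 mol NaHCO₃.
(b) Mass: 358 × 84 = 30,070 g.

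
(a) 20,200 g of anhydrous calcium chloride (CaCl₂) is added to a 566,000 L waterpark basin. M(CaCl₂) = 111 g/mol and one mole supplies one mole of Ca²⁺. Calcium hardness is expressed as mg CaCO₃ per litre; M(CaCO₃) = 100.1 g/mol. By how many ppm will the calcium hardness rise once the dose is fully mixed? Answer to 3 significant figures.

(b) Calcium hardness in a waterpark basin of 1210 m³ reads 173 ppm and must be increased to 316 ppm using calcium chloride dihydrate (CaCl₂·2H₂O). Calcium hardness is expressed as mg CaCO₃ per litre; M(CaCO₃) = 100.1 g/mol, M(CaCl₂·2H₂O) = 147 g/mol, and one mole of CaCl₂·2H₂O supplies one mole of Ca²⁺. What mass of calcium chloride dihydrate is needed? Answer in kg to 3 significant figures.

(a) 32.2 ppm; (b) 254 kg

(a) Moles of Ca²⁺: 20,200 g ÷ 111 g/mol = 182 mol.
(a) As CaCO₃: 182 mol × 100.1 g/mol = 18,220 g.
(a) Rise: 18,220 g / 566,000 L × 1000 = 32.18 mg/L.

(b) Volume: 1210 m³ = 1,210,000 L.
(b) Hardness to add: (316 − 173) = 143 mg/L as CaCO₃ × 1,210,000 L = 173,000 g as CaCO₃.
(b) Moles of Ca²⁺ (1 mol Ca²⁺ ≡ 1 mol CaCO₃): 173,000 / 100.1 g/mol = 1729 mol.
(b) Mass of CaCl₂·2H₂O: 1729 × 147 = 254,100 g.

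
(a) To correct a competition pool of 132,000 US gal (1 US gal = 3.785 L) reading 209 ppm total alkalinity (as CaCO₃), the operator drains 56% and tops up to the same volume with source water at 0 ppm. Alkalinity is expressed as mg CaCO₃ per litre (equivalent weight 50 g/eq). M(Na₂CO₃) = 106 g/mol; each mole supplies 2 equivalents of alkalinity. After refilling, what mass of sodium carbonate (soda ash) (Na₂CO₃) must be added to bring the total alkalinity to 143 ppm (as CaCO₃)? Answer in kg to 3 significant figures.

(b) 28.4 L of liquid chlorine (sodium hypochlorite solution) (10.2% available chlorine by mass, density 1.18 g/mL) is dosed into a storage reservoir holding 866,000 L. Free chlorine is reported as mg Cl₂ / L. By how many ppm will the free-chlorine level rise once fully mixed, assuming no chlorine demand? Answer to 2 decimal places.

(a) 27.0 kg; (b) 3.95 ppm

(a) Volume: 132,000 US gal × 3.785 L/gal = 499,620 L.
(a) After draining 56% and refilling: 209 × 0.44 + 0 × 0.56 = 91.96 ppm.
(a) Deficit to target: 143 − 91.96 = 51.04 mg/L.
(a) As CaCO₃: 51.04 mg/L × 499,620 L = 25,500 g; ÷ 50 g/eq ÷ 2 = 255 mol Na₂CO₃.
(a) Mass: 255 × 106 = 27,030 g.

(b) Mass of solution: 28.4 L × 1000 mL/L × 1.18 g/mL = 33,510 g.
(b) Available chlorine delivered: 33,510 g × 0.102 = 3418 g as Cl₂.
(b) Concentration rise: 3418 g / 866,000 L = 3.947 mg/L = 3.95 ppm.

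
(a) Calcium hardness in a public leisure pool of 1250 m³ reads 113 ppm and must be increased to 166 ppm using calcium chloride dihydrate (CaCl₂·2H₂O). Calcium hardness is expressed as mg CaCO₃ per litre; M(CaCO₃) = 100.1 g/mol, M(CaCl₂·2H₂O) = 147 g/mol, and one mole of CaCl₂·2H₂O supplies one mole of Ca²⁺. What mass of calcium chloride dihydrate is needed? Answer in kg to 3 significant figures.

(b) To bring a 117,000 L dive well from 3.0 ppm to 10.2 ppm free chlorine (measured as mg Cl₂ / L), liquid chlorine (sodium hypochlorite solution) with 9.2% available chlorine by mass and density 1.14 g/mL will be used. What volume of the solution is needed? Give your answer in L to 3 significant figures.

(a) Volume: 1250 m³ = 1,250,000 L.
(a) Hardness to add: (166 − 113) = 53 mg/L as CaCO₃ × 1,250,000 L = 66,250 g as CaCO₃.
(a) Moles of Ca²⁺ (1 mol Ca²⁺ ≡ 1 mol CaCO₃): 66,250 / 100.1 g/mol = 661.8 mol.
(a) Mass of CaCl₂·2H₂O: 661.8 × 147 = 97,290 g.

(b) Chlorine deficit: 10.2 − 3.0 = 7.2 ppm = 7.2 mg/L as Cl₂.
(b) Cl₂ equivalent needed: 7.2 mg/L × 117,000 L = 842,400 mg = 842.4 g.
(b) Product at 9.2% available chlorine: 842.4 / 0.092 = 9157 g.
(b) Volume at density 1.14 g/mL: 9157 g ÷ 1.14 g/mL = 8032 mL.

(a) 97.3 kg; (b) 8.03 L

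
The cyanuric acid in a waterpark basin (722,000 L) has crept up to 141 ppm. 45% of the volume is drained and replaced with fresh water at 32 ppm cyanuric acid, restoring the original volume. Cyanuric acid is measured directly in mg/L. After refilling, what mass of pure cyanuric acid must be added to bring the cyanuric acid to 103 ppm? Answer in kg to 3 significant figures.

After draining 45% and refilling: 141 × 0.55 + 32 × 0.45 = 91.95 ppm.
Deficit to target: 103 − 91.95 = 11.05 mg/L.
Mass: 11.05 mg/L × 722,000 L = 7978 g cyanuric acid.

7.98 kg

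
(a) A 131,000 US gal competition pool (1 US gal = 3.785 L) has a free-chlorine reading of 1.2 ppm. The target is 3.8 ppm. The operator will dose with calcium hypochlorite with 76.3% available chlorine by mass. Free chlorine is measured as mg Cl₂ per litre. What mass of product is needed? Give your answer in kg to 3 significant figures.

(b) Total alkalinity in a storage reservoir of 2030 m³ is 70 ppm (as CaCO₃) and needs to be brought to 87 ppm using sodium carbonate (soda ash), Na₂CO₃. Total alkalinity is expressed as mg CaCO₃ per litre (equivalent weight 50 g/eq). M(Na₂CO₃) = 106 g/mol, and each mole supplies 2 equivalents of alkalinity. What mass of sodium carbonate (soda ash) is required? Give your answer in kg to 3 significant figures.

(a) Volume: 131,000 US gal × 3.785 L/gal = 495,835 L.
(a) Chlorine deficit: 3.8 − 1.2 = 2.6 ppm = 2.6 mg/L as Cl₂.
(a) Cl₂ equivalent needed: 2.6 mg/L × 495,835 L = 1,289,000 mg = 1289 g.
(a) Product at 76.3% available chlorine: 1289 / 0.763 = 1690 g.

(b) Volume: 2030 m³ = 2,030,000 L.
(b) Alkalinity to add: (87 − 70) = 17 mg/L as CaCO₃ × 2,030,000 L = 34,510 g as CaCO₃.
(b) Equivalents: 34,510 g ÷ 50 g/eq = 690.2 eq.
(b) Each mole of Na₂CO₃ supplies 2 eq, so 690.2 / 2 = 345.1 mol.
(b) Mass: 345.1 mol × 106 g/mol = 36,580 g.

(a) 1.69 kg; (b) 36.6 kg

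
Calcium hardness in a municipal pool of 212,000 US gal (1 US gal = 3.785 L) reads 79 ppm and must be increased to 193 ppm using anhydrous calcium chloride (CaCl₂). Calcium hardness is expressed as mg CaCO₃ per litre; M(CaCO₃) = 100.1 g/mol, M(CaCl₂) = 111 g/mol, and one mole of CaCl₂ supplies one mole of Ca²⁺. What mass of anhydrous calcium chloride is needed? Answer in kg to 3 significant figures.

Volume: 212,000 US gal × 3.785 L/gal = 802,420 L.
Hardness to add: (193 − 79) = 114 mg/L as CaCO₃ × 802,420 L = 91,480 g as CaCO₃.
Moles of Ca²⁺ (1 mol Ca²⁺ ≡ 1 mol CaCO₃): 91,480 / 100.1 g/mol = 913.8 mol.
Mass of CaCl₂: 913.8 × 111 = 101,400 g.

101 kg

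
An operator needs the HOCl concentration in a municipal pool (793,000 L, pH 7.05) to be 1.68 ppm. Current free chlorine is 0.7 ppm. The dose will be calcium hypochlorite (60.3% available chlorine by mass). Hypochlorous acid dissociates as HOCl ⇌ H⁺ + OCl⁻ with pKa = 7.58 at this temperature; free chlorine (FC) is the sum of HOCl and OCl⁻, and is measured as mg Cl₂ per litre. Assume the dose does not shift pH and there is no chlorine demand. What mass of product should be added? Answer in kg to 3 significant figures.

1.94 kg

[OCl⁻]/[HOCl] = 10^(pH − pKa) = 10^(7.05 − 7.58) = 0.2951; fraction as HOCl = 1/(1 + 0.2951) = 0.7721.
Free chlorine required for 1.68 ppm HOCl: 1.68 / 0.7721 = 2.176 ppm.
FC to add: 2.176 − 0.7 = 1.476 mg/L as Cl₂.
Cl₂ equivalent: 1.476 mg/L × 793,000 L = 1170 g.
Product at 60.3% available Cl: 1170 / 0.603 = 1941 g.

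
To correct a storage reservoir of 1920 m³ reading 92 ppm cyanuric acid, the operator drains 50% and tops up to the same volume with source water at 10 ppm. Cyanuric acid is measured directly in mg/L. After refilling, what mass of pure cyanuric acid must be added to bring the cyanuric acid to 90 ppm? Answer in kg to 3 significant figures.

Volume: 1920 m³ = 1,920,000 L.
After draining 50% and refilling: 92 × 0.50 + 10 × 0.50 = 51 ppm.
Deficit to target: 90 − 51 = 39 mg/L.
Mass: 39 mg/L × 1,920,000 L = 74,880 g cyanuric acid.

74.9 kg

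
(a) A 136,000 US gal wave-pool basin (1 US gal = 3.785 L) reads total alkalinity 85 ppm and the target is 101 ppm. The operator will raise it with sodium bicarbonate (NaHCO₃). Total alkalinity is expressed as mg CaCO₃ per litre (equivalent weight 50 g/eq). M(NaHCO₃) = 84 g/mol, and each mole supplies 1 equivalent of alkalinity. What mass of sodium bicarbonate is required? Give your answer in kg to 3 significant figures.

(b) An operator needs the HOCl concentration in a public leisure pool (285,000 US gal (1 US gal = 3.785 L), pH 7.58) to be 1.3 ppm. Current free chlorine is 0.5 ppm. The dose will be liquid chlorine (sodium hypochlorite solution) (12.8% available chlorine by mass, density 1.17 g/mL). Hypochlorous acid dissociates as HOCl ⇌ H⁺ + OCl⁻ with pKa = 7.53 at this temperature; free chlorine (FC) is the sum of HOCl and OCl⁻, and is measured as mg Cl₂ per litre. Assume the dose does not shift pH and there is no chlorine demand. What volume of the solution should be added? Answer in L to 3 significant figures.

(a) 13.8 kg; (b) 16.3 L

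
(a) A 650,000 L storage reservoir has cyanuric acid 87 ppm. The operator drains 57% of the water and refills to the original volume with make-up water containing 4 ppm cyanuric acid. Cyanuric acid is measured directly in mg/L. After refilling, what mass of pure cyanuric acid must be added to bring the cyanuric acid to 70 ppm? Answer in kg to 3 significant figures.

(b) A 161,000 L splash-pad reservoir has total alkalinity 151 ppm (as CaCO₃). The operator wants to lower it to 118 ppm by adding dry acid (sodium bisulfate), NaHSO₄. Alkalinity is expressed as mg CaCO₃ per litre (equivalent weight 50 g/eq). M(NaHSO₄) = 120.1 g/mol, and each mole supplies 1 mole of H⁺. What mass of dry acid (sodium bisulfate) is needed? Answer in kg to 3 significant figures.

(a) 19.7 kg; (b) 12.8 kg

(a) After draining 57% and refilling: 87 × 0.43 + 4 × 0.57 = 39.69 ppm.
(a) Deficit to target: 70 − 39.69 = 30.31 mg/L.
(a) Mass: 30.31 mg/L × 650,000 L = 19,700 g cyanuric acid.

(b) Alkalinity to neutralize: (151 − 118) = 33 mg/L as CaCO₃ × 161,000 L = 5313 g as CaCO₃.
(b) Equivalents of H⁺ required: 5313 ÷ 50 g/eq = 106.3 eq = 106.3 mol NaHSO₄.
(b) Mass of NaHSO₄: 106.3 × 120.1 = 12,760 g.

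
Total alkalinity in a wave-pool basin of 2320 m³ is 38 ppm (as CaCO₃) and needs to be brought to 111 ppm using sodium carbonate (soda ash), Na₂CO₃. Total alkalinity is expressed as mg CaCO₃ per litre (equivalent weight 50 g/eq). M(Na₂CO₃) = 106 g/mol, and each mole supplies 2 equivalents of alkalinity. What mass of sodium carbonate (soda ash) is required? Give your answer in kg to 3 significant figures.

180 kg

Volume: 2320 m³ = 2,320,000 L.
Alkalinity to add: (111 − 38) = 73 mg/L as CaCO₃ × 2,320,000 L = 169,400 g as CaCO₃.
Equivalents: 169,400 g ÷ 50 g/eq = 3387 eq.
Each mole of Na₂CO₃ supplies 2 eq, so 3387 / 2 = 1694 mol.
Mass: 1694 mol × 106 g/mol = 179,500 g.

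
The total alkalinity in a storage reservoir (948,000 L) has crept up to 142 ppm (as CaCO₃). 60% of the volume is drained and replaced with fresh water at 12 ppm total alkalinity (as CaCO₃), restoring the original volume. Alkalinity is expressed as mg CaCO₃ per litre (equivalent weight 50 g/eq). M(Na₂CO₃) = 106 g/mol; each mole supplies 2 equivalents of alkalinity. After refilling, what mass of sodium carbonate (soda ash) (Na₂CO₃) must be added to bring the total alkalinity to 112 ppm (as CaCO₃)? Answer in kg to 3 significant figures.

48.2 kg

After draining 60% and refilling: 142 × 0.40 + 12 × 0.60 = 64 ppm.
Deficit to target: 112 − 64 = 48 mg/L.
As CaCO₃: 48 mg/L × 948,000 L = 45,500 g; ÷ 50 g/eq ÷ 2 = 455 mol Na₂CO₃.
Mass: 455 × 106 = 48,230 g.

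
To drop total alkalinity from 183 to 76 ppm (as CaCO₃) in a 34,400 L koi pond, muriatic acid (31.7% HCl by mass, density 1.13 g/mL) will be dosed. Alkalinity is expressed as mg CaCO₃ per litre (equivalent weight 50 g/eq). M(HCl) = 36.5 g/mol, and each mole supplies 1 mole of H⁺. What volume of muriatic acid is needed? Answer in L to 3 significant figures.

Alkalinity to neutralize: (183 − 76) = 107 mg/L as CaCO₃ × 34,400 L = 3681 g as CaCO₃.
Equivalents of H⁺ required: 3681 ÷ 50 g/eq = 73.62 eq = 73.62 mol HCl.
Mass of HCl: 73.62 × 36.5 = 2687 g.
Mass of 31.7% solution: 2687 / 0.317 = 8476 g.
Volume: 8476 g ÷ 1.13 g/mL = 7501 mL.

7.50 L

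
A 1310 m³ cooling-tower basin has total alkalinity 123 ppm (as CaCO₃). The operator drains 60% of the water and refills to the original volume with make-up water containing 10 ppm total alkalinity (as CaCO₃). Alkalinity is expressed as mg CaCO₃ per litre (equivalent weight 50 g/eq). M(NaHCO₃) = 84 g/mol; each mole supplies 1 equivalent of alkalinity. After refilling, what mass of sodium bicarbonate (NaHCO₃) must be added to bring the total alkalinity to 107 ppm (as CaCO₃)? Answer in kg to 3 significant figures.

Volume: 1310 m³ = 1,310,000 L.
After draining 60% and refilling: 123 × 0.40 + 10 × 0.60 = 55.2 ppm.
Deficit to target: 107 − 55.2 = 51.8 mg/L.
As CaCO₃: 51.8 mg/L × 1,310,000 L = 67,860 g; ÷ 50 g/eq ÷ 1 = 1357 mol NaHCO₃.
Mass: 1357 × 84 = 114,000 g.

114 kg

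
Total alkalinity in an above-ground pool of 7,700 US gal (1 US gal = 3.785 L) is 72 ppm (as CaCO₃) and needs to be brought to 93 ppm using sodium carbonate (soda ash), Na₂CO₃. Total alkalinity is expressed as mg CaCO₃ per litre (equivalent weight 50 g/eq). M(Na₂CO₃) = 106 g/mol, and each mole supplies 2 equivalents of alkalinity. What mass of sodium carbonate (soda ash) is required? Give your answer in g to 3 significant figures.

Volume: 7,700 US gal × 3.785 L/gal = 29,144 L.
Alkalinity to add: (93 − 72) = 21 mg/L as CaCO₃ × 29,144 L = 612 g as CaCO₃.
Equivalents: 612 g ÷ 50 g/eq = 12.24 eq.
Each mole of Na₂CO₃ supplies 2 eq, so 12.24 / 2 = 6.12 mol.
Mass: 6.12 mol × 106 g/mol = 648.8 g.

649 g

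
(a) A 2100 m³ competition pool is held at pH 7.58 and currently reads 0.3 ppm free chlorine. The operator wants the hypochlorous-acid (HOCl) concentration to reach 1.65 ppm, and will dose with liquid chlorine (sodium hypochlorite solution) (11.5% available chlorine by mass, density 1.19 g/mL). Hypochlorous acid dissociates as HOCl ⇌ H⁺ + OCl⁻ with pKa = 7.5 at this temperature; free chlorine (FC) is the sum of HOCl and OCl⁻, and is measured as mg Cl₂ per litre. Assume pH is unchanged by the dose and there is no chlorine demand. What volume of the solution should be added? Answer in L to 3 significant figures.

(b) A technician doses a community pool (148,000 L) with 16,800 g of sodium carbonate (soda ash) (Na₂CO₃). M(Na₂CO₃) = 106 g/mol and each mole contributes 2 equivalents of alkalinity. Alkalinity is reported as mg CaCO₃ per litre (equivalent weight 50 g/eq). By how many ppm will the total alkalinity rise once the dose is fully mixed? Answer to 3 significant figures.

(a) 51.2 L; (b) 107 ppm

(a) Volume: 2100 m³ = 2,100,000 L.
(a) [OCl⁻]/[HOCl] = 10^(pH − pKa) = 10^(7.58 − 7.5) = 1.202; fraction as HOCl = 1/(1 + 1.202) = 0.4541.
(a) Free chlorine required for 1.65 ppm HOCl: 1.65 / 0.4541 = 3.634 ppm.
(a) FC to add: 3.634 − 0.3 = 3.334 mg/L as Cl₂.
(a) Cl₂ equivalent: 3.334 mg/L × 2,100,000 L = 7001 g.
(a) Product at 11.5% available Cl: 7001 / 0.115 = 60,880 g.
(a) Volume: 60,880 g ÷ 1.19 g/mL = 51,160 mL.

(b) Moles of Na₂CO₃: 16,800 g ÷ 106 g/mol = 158.5 mol → 317 eq of alkalinity.
(b) As CaCO₃: 317 eq × 50 g/eq = 15,850 g.
(b) Rise: 15,850 g / 148,000 L × 1000 = 107.1 mg/L.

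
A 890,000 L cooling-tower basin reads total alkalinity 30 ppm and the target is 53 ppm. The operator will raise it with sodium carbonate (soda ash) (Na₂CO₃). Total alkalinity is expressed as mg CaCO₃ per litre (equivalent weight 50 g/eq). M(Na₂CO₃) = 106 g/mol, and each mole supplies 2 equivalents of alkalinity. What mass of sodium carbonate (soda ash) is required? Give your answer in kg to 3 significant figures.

Alkalinity to add: (53 − 30) = 23 mg/L as CaCO₃ × 890,000 L = 20,470 g as CaCO₃.
Equivalents: 20,470 g ÷ 50 g/eq = 409.4 eq.
Each mole of Na₂CO₃ supplies 2 eq, so 409.4 / 2 = 204.7 mol.
Mass: 204.7 mol × 106 g/mol = 21,700 g.

21.7 kg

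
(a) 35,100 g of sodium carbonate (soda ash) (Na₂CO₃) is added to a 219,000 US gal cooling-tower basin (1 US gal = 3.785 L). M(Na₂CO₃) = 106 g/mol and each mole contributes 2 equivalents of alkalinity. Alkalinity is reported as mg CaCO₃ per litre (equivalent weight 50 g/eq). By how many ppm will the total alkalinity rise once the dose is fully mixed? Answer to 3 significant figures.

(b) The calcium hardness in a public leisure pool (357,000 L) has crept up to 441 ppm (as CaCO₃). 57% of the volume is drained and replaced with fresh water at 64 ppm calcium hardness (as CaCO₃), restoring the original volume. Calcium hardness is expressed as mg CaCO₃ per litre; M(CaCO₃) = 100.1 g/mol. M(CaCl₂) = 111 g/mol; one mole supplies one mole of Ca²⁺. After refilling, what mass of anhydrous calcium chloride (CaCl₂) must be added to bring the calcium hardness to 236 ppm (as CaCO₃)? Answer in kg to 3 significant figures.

(a) Volume: 219,000 US gal × 3.785 L/gal = 828,915 L.
(a) Moles of Na₂CO₃: 35,100 g ÷ 106 g/mol = 331.1 mol → 662.3 eq of alkalinity.
(a) As CaCO₃: 662.3 eq × 50 g/eq = 33,110 g.
(a) Rise: 33,110 g / 828,915 L × 1000 = 39.95 mg/L.

(b) After draining 57% and refilling: 441 × 0.43 + 64 × 0.57 = 226.11 ppm.
(b) Deficit to target: 236 − 226.11 = 9.89 mg/L.
(b) As CaCO₃: 9.89 mg/L × 357,000 L = 3531 g; ÷ 100.1 = 35.27 mol Ca²⁺.
(b) Mass: 35.27 × 111 = 3915 g.

(a) 39.9 ppm; (b) 3.92 kg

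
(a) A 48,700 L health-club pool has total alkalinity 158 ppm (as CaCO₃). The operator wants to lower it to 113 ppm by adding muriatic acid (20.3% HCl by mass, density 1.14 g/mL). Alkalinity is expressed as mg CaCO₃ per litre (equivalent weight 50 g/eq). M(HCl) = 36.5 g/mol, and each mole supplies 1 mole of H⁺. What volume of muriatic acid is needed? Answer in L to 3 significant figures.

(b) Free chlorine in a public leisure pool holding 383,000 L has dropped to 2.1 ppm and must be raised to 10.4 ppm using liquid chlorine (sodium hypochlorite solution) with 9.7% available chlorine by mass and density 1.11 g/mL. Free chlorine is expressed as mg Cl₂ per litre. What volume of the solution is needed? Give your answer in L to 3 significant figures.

(a) Alkalinity to neutralize: (158 − 113) = 45 mg/L as CaCO₃ × 48,700 L = 2192 g as CaCO₃.
(a) Equivalents of H⁺ required: 2192 ÷ 50 g/eq = 43.83 eq = 43.83 mol HCl.
(a) Mass of HCl: 43.83 × 36.5 = 1600 g.
(a) Mass of 20.3% solution: 1600 / 0.203 = 7881 g.
(a) Volume: 7881 g ÷ 1.14 g/mL = 6913 mL.

(b) Chlorine deficit: 10.4 − 2.1 = 8.3 ppm = 8.3 mg/L as Cl₂.
(b) Cl₂ equivalent needed: 8.3 mg/L × 383,000 L = 3,179,000 mg = 3179 g.
(b) Product at 9.7% available chlorine: 3179 / 0.097 = 32,770 g.
(b) Volume at density 1.11 g/mL: 32,770 g ÷ 1.11 g/mL = 29,520 mL.

(a) 6.91 L; (b) 29.5 L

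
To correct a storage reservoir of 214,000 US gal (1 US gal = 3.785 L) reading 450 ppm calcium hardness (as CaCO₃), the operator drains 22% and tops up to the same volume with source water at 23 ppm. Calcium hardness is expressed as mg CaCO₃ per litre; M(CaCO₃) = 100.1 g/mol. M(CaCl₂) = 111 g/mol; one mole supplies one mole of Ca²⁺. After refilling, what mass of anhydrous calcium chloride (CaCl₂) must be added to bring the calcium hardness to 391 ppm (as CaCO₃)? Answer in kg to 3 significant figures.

Volume: 214,000 US gal × 3.785 L/gal = 809,990 L.
After draining 22% and refilling: 450 × 0.78 + 23 × 0.22 = 356.06 ppm.
Deficit to target: 391 − 356.06 = 34.94 mg/L.
As CaCO₃: 34.94 mg/L × 809,990 L = 28,300 g; ÷ 100.1 = 282.7 mol Ca²⁺.
Mass: 282.7 × 111 = 31,380 g.

31.4 kg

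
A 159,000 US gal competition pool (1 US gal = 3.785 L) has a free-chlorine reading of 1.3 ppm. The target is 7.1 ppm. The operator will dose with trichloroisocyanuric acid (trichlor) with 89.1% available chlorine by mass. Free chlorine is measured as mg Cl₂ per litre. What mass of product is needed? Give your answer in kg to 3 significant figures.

Volume: 159,000 US gal × 3.785 L/gal = 601,815 L.
Chlorine deficit: 7.1 − 1.3 = 5.8 ppm = 5.8 mg/L as Cl₂.
Cl₂ equivalent needed: 5.8 mg/L × 601,815 L = 3,491,000 mg = 3491 g.
Product at 89.1% available chlorine: 3491 / 0.891 = 3918 g.

3.92 kg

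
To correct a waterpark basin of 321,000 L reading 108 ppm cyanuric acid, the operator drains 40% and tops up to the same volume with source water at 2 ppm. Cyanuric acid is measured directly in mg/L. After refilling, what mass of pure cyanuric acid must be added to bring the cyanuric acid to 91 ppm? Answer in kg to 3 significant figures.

8.15 kg

After draining 40% and refilling: 108 × 0.60 + 2 × 0.40 = 65.6 ppm.
Deficit to target: 91 − 65.6 = 25.4 mg/L.
Mass: 25.4 mg/L × 321,000 L = 8153 g cyanuric acid.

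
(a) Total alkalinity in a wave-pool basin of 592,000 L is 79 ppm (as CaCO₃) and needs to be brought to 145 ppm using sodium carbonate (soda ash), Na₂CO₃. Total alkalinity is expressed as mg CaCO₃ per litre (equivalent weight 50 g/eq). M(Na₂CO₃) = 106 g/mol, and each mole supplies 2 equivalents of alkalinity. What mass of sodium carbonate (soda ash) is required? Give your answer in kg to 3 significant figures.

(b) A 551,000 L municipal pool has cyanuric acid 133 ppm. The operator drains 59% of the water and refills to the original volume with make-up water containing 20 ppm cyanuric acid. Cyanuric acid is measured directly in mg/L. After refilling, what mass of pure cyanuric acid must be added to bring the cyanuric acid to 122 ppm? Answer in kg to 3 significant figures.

(a) Alkalinity to add: (145 − 79) = 66 mg/L as CaCO₃ × 592,000 L = 39,070 g as CaCO₃.
(a) Equivalents: 39,070 g ÷ 50 g/eq = 781.4 eq.
(a) Each mole of Na₂CO₃ supplies 2 eq, so 781.4 / 2 = 390.7 mol.
(a) Mass: 390.7 mol × 106 g/mol = 41,420 g.

(b) After draining 59% and refilling: 133 × 0.41 + 20 × 0.59 = 66.33 ppm.
(b) Deficit to target: 122 − 66.33 = 55.67 mg/L.
(b) Mass: 55.67 mg/L × 551,000 L = 30,670 g cyanuric acid.

(a) 41.4 kg; (b) 30.7 kg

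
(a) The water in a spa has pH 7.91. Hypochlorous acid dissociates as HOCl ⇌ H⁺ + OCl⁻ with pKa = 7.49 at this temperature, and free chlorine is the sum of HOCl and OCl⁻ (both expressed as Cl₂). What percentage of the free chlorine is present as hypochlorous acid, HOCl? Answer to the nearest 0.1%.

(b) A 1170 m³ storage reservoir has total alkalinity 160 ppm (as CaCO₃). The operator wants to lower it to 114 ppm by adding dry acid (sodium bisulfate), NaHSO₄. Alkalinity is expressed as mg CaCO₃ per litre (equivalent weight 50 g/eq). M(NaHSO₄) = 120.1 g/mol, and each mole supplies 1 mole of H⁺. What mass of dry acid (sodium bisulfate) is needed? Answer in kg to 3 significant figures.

(a) [OCl⁻]/[HOCl] = 10^(pH − pKa) = 10^(7.91 − 7.49) = 10^0.42 = 2.63.
(a) Fraction as HOCl = 1 / (1 + 2.63) = 0.2755.

(b) Volume: 1170 m³ = 1,170,000 L.
(b) Alkalinity to neutralize: (160 − 114) = 46 mg/L as CaCO₃ × 1,170,000 L = 53,820 g as CaCO₃.
(b) Equivalents of H⁺ required: 53,820 ÷ 50 g/eq = 1076 eq = 1076 mol NaHSO₄.
(b) Mass of NaHSO₄: 1076 × 120.1 = 129,300 g.

(a) 27.5%; (b) 129 kg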